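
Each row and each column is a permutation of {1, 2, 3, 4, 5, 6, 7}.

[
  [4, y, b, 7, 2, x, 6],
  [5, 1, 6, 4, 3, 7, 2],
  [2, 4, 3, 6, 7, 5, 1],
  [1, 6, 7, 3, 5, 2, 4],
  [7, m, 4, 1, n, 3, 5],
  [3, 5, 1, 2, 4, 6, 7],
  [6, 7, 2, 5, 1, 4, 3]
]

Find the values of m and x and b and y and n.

m = 2, x = 1, b = 5, y = 3, n = 6

Cell (5,5): column 5 already has {1, 2, 3, 4, 5, 7} → 6.
For row 1, column 3: column 3 already has {1, 2, 3, 4, 6, 7}; that leaves 5.
Cell (1,6): column 6 already has {2, 3, 4, 5, 6, 7} → 1.
Cell (1,2): row 1 already has {1, 2, 4, 5, 6, 7} → 3.
Cell (5,2): row 5 already has {1, 3, 4, 5, 6, 7} → 2.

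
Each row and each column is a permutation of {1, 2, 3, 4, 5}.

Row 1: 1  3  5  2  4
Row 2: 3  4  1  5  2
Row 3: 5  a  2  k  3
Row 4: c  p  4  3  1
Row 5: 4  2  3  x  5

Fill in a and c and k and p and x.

Cell (5,4): row 5 already has {2, 3, 4, 5} → 1.
For row 4, column 1: column 1 already has {1, 3, 4, 5}; that leaves 2.
For row 4, column 2: row 4 already has {1, 2, 3, 4}; that leaves 5.
Cell (3,2): column 2 already has {2, 3, 4, 5} → 1.
At (row 3, col 4): row 3 already has {1, 2, 3, 5}, so the value is 4.

a = 1, c = 2, k = 4, p = 5, x = 1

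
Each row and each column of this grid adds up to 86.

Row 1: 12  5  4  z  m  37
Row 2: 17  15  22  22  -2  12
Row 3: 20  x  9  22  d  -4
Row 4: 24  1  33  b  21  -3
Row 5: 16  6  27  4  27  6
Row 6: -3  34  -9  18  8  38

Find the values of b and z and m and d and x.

b = 10, z = 10, m = 18, d = 14, x = 25

Column 2: 5 + 15 + 1 + 6 + 34 = 61, so its missing entry is 86 − 61 = 25.
Row 3: 20 + 25 + 9 + 22 − 4 = 72, so its missing entry is 86 − 72 = 14.
Column 5: -2 + 14 + 21 + 27 + 8 = 68, so its missing entry is 86 − 68 = 18.
Row 1: 12 + 5 + 4 + 18 + 37 = 76, so its missing entry is 86 − 76 = 10.
Row 4: 24 + 1 + 33 + 21 − 3 = 76, so its missing entry is 86 − 76 = 10.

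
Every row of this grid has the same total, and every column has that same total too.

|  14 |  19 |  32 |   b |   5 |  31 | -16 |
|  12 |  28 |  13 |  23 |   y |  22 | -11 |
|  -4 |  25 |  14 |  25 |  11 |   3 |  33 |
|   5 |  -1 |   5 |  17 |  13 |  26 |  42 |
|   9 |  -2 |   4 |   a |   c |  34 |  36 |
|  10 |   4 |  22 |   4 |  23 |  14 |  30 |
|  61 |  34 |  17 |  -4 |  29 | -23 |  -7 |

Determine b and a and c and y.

Rows 3 and 4 both sum to 107, so that's the common total.
Row 1 has 14 + 19 + 32 + 5 + 31 − 16 = 85; the blank must be 107 − 85 = 22.
Row 2 has 12 + 28 + 13 + 23 + 22 − 11 = 87; the blank must be 107 − 87 = 20.
Column 5 has 5 + 20 + 11 + 13 + 23 + 29 = 101; the blank must be 107 − 101 = 6.
Row 5 has 9 − 2 + 4 + 6 + 34 + 36 = 87; the blank must be 107 − 87 = 20.

b = 22, a = 20, c = 6, y = 20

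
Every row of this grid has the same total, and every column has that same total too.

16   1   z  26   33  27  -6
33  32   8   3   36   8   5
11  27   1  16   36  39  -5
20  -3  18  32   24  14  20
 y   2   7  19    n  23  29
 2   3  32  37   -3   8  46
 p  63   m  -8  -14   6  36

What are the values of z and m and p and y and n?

Rows 2 and 3 both sum to 125, so that's the common total.
Column 5 has 33 + 36 + 36 + 24 − 3 − 14 = 112; the blank must be 125 − 112 = 13.
Row 5 has 2 + 7 + 19 + 13 + 23 + 29 = 93; the blank must be 125 − 93 = 32.
Row 1 has 16 + 1 + 26 + 33 + 27 − 6 = 97; the blank must be 125 − 97 = 28.
Column 3 has 28 + 8 + 1 + 18 + 7 + 32 = 94; the blank must be 125 − 94 = 31.
Row 7 has 63 + 31 − 8 − 14 + 6 + 36 = 114; the blank must be 125 − 114 = 11.

z = 28, m = 31, p = 11, y = 32, n = 13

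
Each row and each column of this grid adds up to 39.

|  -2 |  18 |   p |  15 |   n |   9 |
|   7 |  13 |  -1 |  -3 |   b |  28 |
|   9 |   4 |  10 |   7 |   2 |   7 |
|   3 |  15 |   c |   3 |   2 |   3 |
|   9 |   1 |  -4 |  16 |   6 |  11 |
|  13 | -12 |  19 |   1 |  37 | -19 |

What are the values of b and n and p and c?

b = -5, n = -3, p = 2, c = 13

Row 4 has 3 + 15 + 3 + 2 + 3 = 26; the blank must be 39 − 26 = 13.
Column 3 has -1 + 10 + 13 − 4 + 19 = 37; the blank must be 39 − 37 = 2.
Row 1 has -2 + 18 + 2 + 15 + 9 = 42; the blank must be 39 − 42 = -3.
Row 2 has 7 + 13 − 1 − 3 + 28 = 44; the blank must be 39 − 44 = -5.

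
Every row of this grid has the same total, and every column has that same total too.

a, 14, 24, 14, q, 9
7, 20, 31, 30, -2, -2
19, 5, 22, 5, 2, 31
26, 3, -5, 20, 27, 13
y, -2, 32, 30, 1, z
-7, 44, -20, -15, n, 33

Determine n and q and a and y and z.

n = 49, q = 7, a = 16, y = 23, z = 0

Rows 2 and 3 both sum to 84, so that's the common total.
Row 6: -7 + 44 − 20 − 15 + 33 = 35, so its missing entry is 84 − 35 = 49.
Column 5: -2 + 2 + 27 + 1 + 49 = 77, so its missing entry is 84 − 77 = 7.
Row 1: 14 + 24 + 14 + 7 + 9 = 68, so its missing entry is 84 − 68 = 16.
Column 1: 16 + 7 + 19 + 26 − 7 = 61, so its missing entry is 84 − 61 = 23.
Row 5: 23 − 2 + 32 + 30 + 1 = 84, so its missing entry is 84 − 84 = 0.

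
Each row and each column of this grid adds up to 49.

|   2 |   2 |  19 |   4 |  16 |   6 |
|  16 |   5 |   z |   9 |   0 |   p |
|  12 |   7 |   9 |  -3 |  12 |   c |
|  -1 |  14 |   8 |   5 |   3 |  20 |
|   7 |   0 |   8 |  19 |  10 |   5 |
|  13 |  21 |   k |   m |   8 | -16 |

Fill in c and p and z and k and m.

c = 12, p = 22, z = -3, k = 8, m = 15

Column 4: 4 + 9 − 3 + 5 + 19 = 34, so its missing entry is 49 − 34 = 15.
Row 3: 12 + 7 + 9 − 3 + 12 = 37, so its missing entry is 49 − 37 = 12.
Column 6: 6 + 12 + 20 + 5 − 16 = 27, so its missing entry is 49 − 27 = 22.
Row 2: 16 + 5 + 9 + 0 + 22 = 52, so its missing entry is 49 − 52 = -3.
Row 6: 13 + 21 + 15 + 8 − 16 = 41, so its missing entry is 49 − 41 = 8.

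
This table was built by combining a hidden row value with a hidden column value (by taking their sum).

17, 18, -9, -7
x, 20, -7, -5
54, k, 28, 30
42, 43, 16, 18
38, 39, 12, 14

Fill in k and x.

k = 55, x = 19

The difference between any two rows is the same in every column — this is an addition table with the headers hidden.
Row 3 minus row 1 is 30 − (-7) = 37, so its entry in column 2 is 18 + 37 = 55.
Row 2 minus row 1 is -5 − (-7) = 2, so its entry in column 1 is 17 + 2 = 19.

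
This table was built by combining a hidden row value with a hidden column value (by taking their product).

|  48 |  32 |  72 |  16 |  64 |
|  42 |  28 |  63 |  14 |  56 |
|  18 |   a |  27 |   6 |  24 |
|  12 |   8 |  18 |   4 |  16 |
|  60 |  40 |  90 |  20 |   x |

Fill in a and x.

Each row is a constant multiple of every other row — this is a multiplication table with the headers hidden.
Row 3 is 6/16 = 3/8 times row 1, so its entry in column 2 is 32 × 3/8 = 12.
Row 5 is 20/16 = 5/4 times row 1, so its entry in column 5 is 64 × 5/4 = 80.

a = 12, x = 80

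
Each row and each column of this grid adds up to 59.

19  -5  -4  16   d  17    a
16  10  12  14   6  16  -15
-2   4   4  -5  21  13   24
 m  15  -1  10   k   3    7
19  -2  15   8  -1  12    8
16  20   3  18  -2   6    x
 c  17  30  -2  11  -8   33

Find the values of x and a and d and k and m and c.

x = -2, a = 4, d = 12, k = 12, m = 13, c = -22

The known cells in row 6 total 61, leaving 59 − 61 = -2 for the blank.
The known cells in column 7 total 55, leaving 59 − 55 = 4 for the blank.
The known cells in row 1 total 47, leaving 59 − 47 = 12 for the blank.
The known cells in column 5 total 47, leaving 59 − 47 = 12 for the blank.
The known cells in row 4 total 46, leaving 59 − 46 = 13 for the blank.
The known cells in row 7 total 81, leaving 59 − 81 = -22 for the blank.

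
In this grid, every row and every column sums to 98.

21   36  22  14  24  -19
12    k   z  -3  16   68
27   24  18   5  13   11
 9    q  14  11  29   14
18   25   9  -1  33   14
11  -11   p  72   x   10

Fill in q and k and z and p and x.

Row 4 has 9 + 14 + 11 + 29 + 14 = 77; the blank must be 98 − 77 = 21.
Column 2 has 36 + 24 + 21 + 25 − 11 = 95; the blank must be 98 − 95 = 3.
Row 2 has 12 + 3 − 3 + 16 + 68 = 96; the blank must be 98 − 96 = 2.
Column 5 has 24 + 16 + 13 + 29 + 33 = 115; the blank must be 98 − 115 = -17.
Row 6 has 11 − 11 + 72 − 17 + 10 = 65; the blank must be 98 − 65 = 33.

q = 21, k = 3, z = 2, p = 33, x = -17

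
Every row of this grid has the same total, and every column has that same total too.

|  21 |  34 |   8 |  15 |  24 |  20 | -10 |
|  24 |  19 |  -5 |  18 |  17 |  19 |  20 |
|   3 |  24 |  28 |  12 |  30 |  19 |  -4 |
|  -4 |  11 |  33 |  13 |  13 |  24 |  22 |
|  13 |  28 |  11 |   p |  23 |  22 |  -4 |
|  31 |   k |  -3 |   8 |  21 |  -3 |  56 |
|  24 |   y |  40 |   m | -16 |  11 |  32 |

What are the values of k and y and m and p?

k = 2, y = -6, m = 27, p = 19

Rows 1 and 2 both sum to 112, so that's the common total.
Row 6: 31 − 3 + 8 + 21 − 3 + 56 = 110, so its missing entry is 112 − 110 = 2.
Column 2: 34 + 19 + 24 + 11 + 28 + 2 = 118, so its missing entry is 112 − 118 = -6.
Row 7: 24 − 6 + 40 − 16 + 11 + 32 = 85, so its missing entry is 112 − 85 = 27.
Row 5: 13 + 28 + 11 + 23 + 22 − 4 = 93, so its missing entry is 112 − 93 = 19.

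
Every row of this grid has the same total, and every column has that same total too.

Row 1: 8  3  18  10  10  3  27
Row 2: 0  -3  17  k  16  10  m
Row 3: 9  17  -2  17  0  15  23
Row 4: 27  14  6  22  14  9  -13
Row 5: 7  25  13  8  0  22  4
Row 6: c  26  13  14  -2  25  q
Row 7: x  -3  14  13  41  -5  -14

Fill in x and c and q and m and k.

Rows 1 and 3 both sum to 79, so that's the common total.
Row 7: -3 + 14 + 13 + 41 − 5 − 14 = 46, so its missing entry is 79 − 46 = 33.
Column 1: 8 + 0 + 9 + 27 + 7 + 33 = 84, so its missing entry is 79 − 84 = -5.
Row 6: -5 + 26 + 13 + 14 − 2 + 25 = 71, so its missing entry is 79 − 71 = 8.
Column 7: 27 + 23 − 13 + 4 + 8 − 14 = 35, so its missing entry is 79 − 35 = 44.
Row 2: 0 − 3 + 17 + 16 + 10 + 44 = 84, so its missing entry is 79 − 84 = -5.

x = 33, c = -5, q = 8, m = 44, k = -5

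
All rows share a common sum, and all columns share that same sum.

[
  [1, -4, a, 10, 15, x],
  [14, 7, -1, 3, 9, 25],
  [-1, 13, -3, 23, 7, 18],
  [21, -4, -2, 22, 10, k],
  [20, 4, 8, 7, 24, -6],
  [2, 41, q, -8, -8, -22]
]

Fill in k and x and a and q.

k = 10, x = 32, a = 3, q = 52

Rows 2 and 3 both sum to 57, so that's the common total.
Row 6 has 2 + 41 − 8 − 8 − 22 = 5; the blank must be 57 − 5 = 52.
Column 3 has -1 − 3 − 2 + 8 + 52 = 54; the blank must be 57 − 54 = 3.
Row 4 has 21 − 4 − 2 + 22 + 10 = 47; the blank must be 57 − 47 = 10.
Row 1 has 1 − 4 + 3 + 10 + 15 = 25; the blank must be 57 − 25 = 32.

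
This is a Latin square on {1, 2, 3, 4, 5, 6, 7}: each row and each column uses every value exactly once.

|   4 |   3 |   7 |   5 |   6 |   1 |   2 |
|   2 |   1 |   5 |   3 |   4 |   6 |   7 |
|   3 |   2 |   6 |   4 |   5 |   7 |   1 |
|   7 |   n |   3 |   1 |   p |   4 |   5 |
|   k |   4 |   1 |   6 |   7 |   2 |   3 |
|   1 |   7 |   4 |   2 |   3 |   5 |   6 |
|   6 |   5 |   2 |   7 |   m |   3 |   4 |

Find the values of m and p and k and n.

At (row 4, col 2): column 2 already has {1, 2, 3, 4, 5, 7}, so the value is 6.
Cell (5,1): row 5 already has {1, 2, 3, 4, 6, 7} → 5.
At (row 7, col 5): row 7 already has {2, 3, 4, 5, 6, 7}, so the value is 1.
At (row 4, col 5): row 4 already has {1, 3, 4, 5, 6, 7}, so the value is 2.

m = 1, p = 2, k = 5, n = 6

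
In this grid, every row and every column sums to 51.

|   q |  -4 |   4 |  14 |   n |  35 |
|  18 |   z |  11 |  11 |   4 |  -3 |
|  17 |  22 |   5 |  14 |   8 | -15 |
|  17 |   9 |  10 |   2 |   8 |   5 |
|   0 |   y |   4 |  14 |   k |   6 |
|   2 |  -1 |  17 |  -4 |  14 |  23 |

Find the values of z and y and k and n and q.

Column 1: 18 + 17 + 17 + 0 + 2 = 54, so its missing entry is 51 − 54 = -3.
Row 1: -3 − 4 + 4 + 14 + 35 = 46, so its missing entry is 51 − 46 = 5.
Column 5: 5 + 4 + 8 + 8 + 14 = 39, so its missing entry is 51 − 39 = 12.
Row 2: 18 + 11 + 11 + 4 − 3 = 41, so its missing entry is 51 − 41 = 10.
Row 5: 0 + 4 + 14 + 12 + 6 = 36, so its missing entry is 51 − 36 = 15.

z = 10, y = 15, k = 12, n = 5, q = -3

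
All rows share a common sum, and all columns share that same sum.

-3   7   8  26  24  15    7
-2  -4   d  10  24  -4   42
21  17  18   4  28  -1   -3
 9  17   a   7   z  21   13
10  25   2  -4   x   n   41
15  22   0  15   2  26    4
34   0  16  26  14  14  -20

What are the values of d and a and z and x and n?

d = 18, a = 22, z = -5, x = -3, n = 13

Rows 1 and 3 both sum to 84, so that's the common total.
Row 2: -2 − 4 + 10 + 24 − 4 + 42 = 66, so its missing entry is 84 − 66 = 18.
Column 6: 15 − 4 − 1 + 21 + 26 + 14 = 71, so its missing entry is 84 − 71 = 13.
Row 5: 10 + 25 + 2 − 4 + 13 + 41 = 87, so its missing entry is 84 − 87 = -3.
Column 5: 24 + 24 + 28 − 3 + 2 + 14 = 89, so its missing entry is 84 − 89 = -5.
Row 4: 9 + 17 + 7 − 5 + 21 + 13 = 62, so its missing entry is 84 − 62 = 22.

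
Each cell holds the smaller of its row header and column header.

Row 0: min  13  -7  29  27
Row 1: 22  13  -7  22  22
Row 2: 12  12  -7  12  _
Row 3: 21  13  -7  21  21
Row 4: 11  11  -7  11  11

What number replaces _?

12

min(12, 27) = 12.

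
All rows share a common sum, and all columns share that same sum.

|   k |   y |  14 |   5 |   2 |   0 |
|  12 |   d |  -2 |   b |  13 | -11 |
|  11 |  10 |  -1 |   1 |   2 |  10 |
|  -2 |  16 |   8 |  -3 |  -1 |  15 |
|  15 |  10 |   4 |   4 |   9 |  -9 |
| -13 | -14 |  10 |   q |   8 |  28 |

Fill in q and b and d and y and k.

Rows 3 and 4 both sum to 33, so that's the common total.
Column 1: 12 + 11 − 2 + 15 − 13 = 23, so its missing entry is 33 − 23 = 10.
Row 1: 10 + 14 + 5 + 2 + 0 = 31, so its missing entry is 33 − 31 = 2.
Column 2: 2 + 10 + 16 + 10 − 14 = 24, so its missing entry is 33 − 24 = 9.
Row 6: -13 − 14 + 10 + 8 + 28 = 19, so its missing entry is 33 − 19 = 14.
Row 2: 12 + 9 − 2 + 13 − 11 = 21, so its missing entry is 33 − 21 = 12.

q = 14, b = 12, d = 9, y = 2, k = 10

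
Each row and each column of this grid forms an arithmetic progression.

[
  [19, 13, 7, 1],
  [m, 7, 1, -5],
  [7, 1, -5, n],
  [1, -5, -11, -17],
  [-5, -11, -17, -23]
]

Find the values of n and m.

Along each row the entries change by -6 per step; down each column they change by -6.
Row 3: from 7 at column 1, stepping by -6 to column 4 gives -11.
Row 2: from 7 at column 2, stepping by -6 to column 1 gives 13.

n = -11, m = 13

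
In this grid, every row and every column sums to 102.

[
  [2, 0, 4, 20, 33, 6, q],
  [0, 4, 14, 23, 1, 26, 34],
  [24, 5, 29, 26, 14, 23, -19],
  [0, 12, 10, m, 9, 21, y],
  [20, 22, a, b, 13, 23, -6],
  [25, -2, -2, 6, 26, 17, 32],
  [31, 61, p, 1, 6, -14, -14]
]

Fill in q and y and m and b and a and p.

q = 37, y = 38, m = 12, b = 14, a = 16, p = 31

The known cells in row 7 total 71, leaving 102 − 71 = 31 for the blank.
The known cells in column 3 total 86, leaving 102 − 86 = 16 for the blank.
The known cells in row 5 total 88, leaving 102 − 88 = 14 for the blank.
The known cells in row 1 total 65, leaving 102 − 65 = 37 for the blank.
The known cells in column 4 total 90, leaving 102 − 90 = 12 for the blank.
The known cells in row 4 total 64, leaving 102 − 64 = 38 for the blank.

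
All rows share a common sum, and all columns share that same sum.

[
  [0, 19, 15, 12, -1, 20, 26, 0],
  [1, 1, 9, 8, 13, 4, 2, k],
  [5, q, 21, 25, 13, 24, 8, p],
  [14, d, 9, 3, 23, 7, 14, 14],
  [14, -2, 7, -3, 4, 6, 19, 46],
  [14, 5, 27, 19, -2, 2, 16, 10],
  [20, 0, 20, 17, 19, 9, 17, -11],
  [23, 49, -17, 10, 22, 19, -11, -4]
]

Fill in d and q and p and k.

Rows 1 and 5 both sum to 91, so that's the common total.
Row 4: 14 + 9 + 3 + 23 + 7 + 14 + 14 = 84, so its missing entry is 91 − 84 = 7.
Row 2: 1 + 1 + 9 + 8 + 13 + 4 + 2 = 38, so its missing entry is 91 − 38 = 53.
Column 2: 19 + 1 + 7 − 2 + 5 + 0 + 49 = 79, so its missing entry is 91 − 79 = 12.
Row 3: 5 + 12 + 21 + 25 + 13 + 24 + 8 = 108, so its missing entry is 91 − 108 = -17.

d = 7, q = 12, p = -17, k = 53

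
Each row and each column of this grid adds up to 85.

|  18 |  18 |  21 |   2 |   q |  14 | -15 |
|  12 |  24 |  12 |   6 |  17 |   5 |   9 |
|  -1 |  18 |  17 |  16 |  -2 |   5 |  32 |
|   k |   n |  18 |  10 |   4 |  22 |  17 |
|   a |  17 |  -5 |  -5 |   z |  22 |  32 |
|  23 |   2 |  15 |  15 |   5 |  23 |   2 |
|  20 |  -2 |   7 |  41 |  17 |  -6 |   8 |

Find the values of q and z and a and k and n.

q = 27, z = 17, a = 7, k = 6, n = 8

The known cells in row 1 total 58, leaving 85 − 58 = 27 for the blank.
The known cells in column 5 total 68, leaving 85 − 68 = 17 for the blank.
The known cells in row 5 total 78, leaving 85 − 78 = 7 for the blank.
The known cells in column 2 total 77, leaving 85 − 77 = 8 for the blank.
The known cells in row 4 total 79, leaving 85 − 79 = 6 for the blank.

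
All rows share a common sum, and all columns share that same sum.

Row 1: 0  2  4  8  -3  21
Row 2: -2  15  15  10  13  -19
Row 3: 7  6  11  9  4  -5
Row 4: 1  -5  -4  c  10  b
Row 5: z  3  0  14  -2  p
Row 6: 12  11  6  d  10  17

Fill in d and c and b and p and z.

Rows 1 and 2 both sum to 32, so that's the common total.
The known cells in column 1 total 18, leaving 32 − 18 = 14 for the blank.
The known cells in row 5 total 29, leaving 32 − 29 = 3 for the blank.
The known cells in row 6 total 56, leaving 32 − 56 = -24 for the blank.
The known cells in column 4 total 17, leaving 32 − 17 = 15 for the blank.
The known cells in row 4 total 17, leaving 32 − 17 = 15 for the blank.

d = -24, c = 15, b = 15, p = 3, z = 14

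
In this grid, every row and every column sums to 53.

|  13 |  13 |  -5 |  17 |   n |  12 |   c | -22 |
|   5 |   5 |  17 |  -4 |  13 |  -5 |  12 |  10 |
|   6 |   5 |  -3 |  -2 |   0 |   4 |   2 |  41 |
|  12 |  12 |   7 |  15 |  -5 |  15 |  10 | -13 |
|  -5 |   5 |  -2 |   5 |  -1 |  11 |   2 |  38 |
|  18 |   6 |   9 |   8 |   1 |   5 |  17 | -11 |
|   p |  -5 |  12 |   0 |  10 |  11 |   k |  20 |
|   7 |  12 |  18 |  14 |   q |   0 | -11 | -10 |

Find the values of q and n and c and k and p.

q = 23, n = 12, c = 13, k = 8, p = -3

The known cells in row 8 total 30, leaving 53 − 30 = 23 for the blank.
The known cells in column 5 total 41, leaving 53 − 41 = 12 for the blank.
The known cells in row 1 total 40, leaving 53 − 40 = 13 for the blank.
The known cells in column 1 total 56, leaving 53 − 56 = -3 for the blank.
The known cells in row 7 total 45, leaving 53 − 45 = 8 for the blank.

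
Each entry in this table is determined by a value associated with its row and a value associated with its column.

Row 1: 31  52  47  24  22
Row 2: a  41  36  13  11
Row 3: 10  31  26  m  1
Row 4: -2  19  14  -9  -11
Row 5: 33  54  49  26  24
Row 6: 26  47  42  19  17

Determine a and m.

The difference between any two rows is the same in every column — this is an addition table with the headers hidden.
Row 2 minus row 1 is 41 − 52 = -11, so its entry in column 1 is 31 + (-11) = 20.
Row 3 minus row 1 is 31 − 52 = -21, so its entry in column 4 is 24 + (-21) = 3.

a = 20, m = 3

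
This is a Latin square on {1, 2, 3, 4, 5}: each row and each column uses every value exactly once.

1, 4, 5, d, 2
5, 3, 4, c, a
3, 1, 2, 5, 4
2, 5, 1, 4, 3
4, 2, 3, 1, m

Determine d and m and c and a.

For row 5, column 5: row 5 already has {1, 2, 3, 4}; that leaves 5.
At (row 1, col 4): row 1 already has {1, 2, 4, 5}, so the value is 3.
Cell (2,4): column 4 already has {1, 3, 4, 5} → 2.
Cell (2,5): row 2 already has {2, 3, 4, 5} → 1.

d = 3, m = 5, c = 2, a = 1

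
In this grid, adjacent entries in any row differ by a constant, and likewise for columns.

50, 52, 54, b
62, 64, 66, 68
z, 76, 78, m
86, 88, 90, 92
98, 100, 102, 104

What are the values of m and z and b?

m = 80, z = 74, b = 56

Along each row the entries change by 2 per step; down each column they change by 12.
Row 3: from 76 at column 2, stepping by 2 to column 4 gives 80.
Row 3: from 76 at column 2, stepping by 2 to column 1 gives 74.
Row 1: from 50 at column 1, stepping by 2 to column 4 gives 56.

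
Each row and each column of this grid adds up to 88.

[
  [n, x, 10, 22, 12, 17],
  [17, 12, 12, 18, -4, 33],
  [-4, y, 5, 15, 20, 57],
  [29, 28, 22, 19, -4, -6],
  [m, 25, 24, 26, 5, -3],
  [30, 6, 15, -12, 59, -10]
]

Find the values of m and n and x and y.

m = 11, n = 5, x = 22, y = -5

Row 5: 25 + 24 + 26 + 5 − 3 = 77, so its missing entry is 88 − 77 = 11.
Row 3: -4 + 5 + 15 + 20 + 57 = 93, so its missing entry is 88 − 93 = -5.
Column 2: 12 − 5 + 28 + 25 + 6 = 66, so its missing entry is 88 − 66 = 22.
Row 1: 22 + 10 + 22 + 12 + 17 = 83, so its missing entry is 88 − 83 = 5.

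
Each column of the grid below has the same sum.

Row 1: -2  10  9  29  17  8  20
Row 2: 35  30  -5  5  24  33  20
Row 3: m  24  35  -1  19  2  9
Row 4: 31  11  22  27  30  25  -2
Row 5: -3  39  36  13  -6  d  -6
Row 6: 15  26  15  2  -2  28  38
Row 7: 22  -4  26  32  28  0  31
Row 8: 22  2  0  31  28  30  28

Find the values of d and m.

Columns 3 and 7 both add up to 138, so every column sums to 138.
Column 6: 8 + 33 + 2 + 25 + 28 + 0 + 30 = 126, so the missing entry is 138 − 126 = 12.
Column 1: -2 + 35 + 31 − 3 + 15 + 22 + 22 = 120, so the missing entry is 138 − 120 = 18.

d = 12, m = 18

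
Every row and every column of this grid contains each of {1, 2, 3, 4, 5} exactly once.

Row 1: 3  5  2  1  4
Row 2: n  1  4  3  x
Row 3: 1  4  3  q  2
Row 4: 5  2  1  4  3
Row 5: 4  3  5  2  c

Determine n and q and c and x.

n = 2, q = 5, c = 1, x = 5

At (row 5, col 5): row 5 already has {2, 3, 4, 5}, so the value is 1.
At (row 2, col 1): column 1 already has {1, 3, 4, 5}, so the value is 2.
Cell (3,4): row 3 already has {1, 2, 3, 4} → 5.
For row 2, column 5: row 2 already has {1, 2, 3, 4}; that leaves 5.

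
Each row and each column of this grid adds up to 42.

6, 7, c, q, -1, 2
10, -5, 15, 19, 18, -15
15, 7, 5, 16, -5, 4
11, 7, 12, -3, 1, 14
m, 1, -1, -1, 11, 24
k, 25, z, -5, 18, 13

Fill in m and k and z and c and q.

m = 8, k = -8, z = -1, c = 12, q = 16

Row 5: 1 − 1 − 1 + 11 + 24 = 34, so its missing entry is 42 − 34 = 8.
Column 4: 19 + 16 − 3 − 1 − 5 = 26, so its missing entry is 42 − 26 = 16.
Row 1: 6 + 7 + 16 − 1 + 2 = 30, so its missing entry is 42 − 30 = 12.
Column 1: 6 + 10 + 15 + 11 + 8 = 50, so its missing entry is 42 − 50 = -8.
Row 6: -8 + 25 − 5 + 18 + 13 = 43, so its missing entry is 42 − 43 = -1.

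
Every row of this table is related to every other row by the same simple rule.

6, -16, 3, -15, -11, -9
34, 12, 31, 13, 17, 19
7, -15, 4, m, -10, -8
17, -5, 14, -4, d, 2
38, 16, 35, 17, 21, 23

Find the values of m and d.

The difference between any two rows is the same in every column — this is an addition table with the headers hidden.
Row 3 minus row 1 is -15 − (-16) = 1, so its entry in column 4 is -15 + 1 = -14.
Row 4 minus row 1 is -5 − (-16) = 11, so its entry in column 5 is -11 + 11 = 0.

m = -14, d = 0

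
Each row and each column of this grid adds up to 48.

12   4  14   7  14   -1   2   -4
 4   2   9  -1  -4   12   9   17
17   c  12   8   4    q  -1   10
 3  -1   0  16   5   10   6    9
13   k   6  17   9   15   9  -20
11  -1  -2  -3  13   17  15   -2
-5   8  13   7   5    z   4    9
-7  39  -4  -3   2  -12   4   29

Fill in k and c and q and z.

k = -1, c = -2, q = 0, z = 7

The known cells in row 5 total 49, leaving 48 − 49 = -1 for the blank.
The known cells in column 2 total 50, leaving 48 − 50 = -2 for the blank.
The known cells in row 3 total 48, leaving 48 − 48 = 0 for the blank.
The known cells in row 7 total 41, leaving 48 − 41 = 7 for the blank.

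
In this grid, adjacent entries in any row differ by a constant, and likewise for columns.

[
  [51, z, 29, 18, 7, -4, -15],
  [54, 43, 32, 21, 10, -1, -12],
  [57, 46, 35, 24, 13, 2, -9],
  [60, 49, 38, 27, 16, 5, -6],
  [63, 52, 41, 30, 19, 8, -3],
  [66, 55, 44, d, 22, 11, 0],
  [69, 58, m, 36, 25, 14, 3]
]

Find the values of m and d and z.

m = 47, d = 33, z = 40

Along each row the entries change by -11 per step; down each column they change by 3.
Row 7: from 69 at column 1, stepping by -11 to column 3 gives 47.
Row 6: from 66 at column 1, stepping by -11 to column 4 gives 33.
Row 1: from 51 at column 1, stepping by -11 to column 2 gives 40.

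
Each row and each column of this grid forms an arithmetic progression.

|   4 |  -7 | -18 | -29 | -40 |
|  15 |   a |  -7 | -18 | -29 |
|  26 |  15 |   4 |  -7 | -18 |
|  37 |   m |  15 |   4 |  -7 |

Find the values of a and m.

Along each row the entries change by -11 per step; down each column they change by 11.
Row 2: from 15 at column 1, stepping by -11 to column 2 gives 4.
Row 4: from 37 at column 1, stepping by -11 to column 2 gives 26.

a = 4, m = 26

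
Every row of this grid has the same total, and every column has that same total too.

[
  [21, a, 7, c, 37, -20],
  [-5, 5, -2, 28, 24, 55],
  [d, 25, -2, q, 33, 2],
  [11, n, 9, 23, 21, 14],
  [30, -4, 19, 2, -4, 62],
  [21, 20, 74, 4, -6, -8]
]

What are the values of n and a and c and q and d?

n = 27, a = 32, c = 28, q = 20, d = 27

Rows 2 and 5 both sum to 105, so that's the common total.
The known cells in row 4 total 78, leaving 105 − 78 = 27 for the blank.
The known cells in column 2 total 73, leaving 105 − 73 = 32 for the blank.
The known cells in row 1 total 77, leaving 105 − 77 = 28 for the blank.
The known cells in column 1 total 78, leaving 105 − 78 = 27 for the blank.
The known cells in row 3 total 85, leaving 105 − 85 = 20 for the blank.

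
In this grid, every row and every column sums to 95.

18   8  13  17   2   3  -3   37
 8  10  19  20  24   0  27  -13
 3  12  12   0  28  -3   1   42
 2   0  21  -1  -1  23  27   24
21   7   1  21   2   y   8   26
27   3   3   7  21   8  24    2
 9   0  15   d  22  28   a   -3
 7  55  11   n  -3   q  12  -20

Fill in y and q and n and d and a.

y = 9, q = 27, n = 6, d = 25, a = -1

The known cells in row 5 total 86, leaving 95 − 86 = 9 for the blank.
The known cells in column 7 total 96, leaving 95 − 96 = -1 for the blank.
The known cells in column 6 total 68, leaving 95 − 68 = 27 for the blank.
The known cells in row 8 total 89, leaving 95 − 89 = 6 for the blank.
The known cells in row 7 total 70, leaving 95 − 70 = 25 for the blank.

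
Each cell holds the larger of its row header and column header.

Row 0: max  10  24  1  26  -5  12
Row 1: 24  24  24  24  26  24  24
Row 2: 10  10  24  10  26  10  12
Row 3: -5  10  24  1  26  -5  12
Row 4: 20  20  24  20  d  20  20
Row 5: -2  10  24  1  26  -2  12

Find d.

26

max(20, 26) = 26.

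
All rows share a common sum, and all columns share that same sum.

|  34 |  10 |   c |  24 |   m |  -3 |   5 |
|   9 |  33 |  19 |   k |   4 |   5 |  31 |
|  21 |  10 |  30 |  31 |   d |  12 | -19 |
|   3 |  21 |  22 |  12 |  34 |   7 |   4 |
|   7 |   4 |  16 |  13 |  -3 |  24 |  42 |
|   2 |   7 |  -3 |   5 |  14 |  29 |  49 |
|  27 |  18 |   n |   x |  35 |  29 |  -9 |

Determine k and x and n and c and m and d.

Rows 4 and 5 both sum to 103, so that's the common total.
Row 3: 21 + 10 + 30 + 31 + 12 − 19 = 85, so its missing entry is 103 − 85 = 18.
Column 5: 4 + 18 + 34 − 3 + 14 + 35 = 102, so its missing entry is 103 − 102 = 1.
Row 1: 34 + 10 + 24 + 1 − 3 + 5 = 71, so its missing entry is 103 − 71 = 32.
Column 3: 32 + 19 + 30 + 22 + 16 − 3 = 116, so its missing entry is 103 − 116 = -13.
Row 7: 27 + 18 − 13 + 35 + 29 − 9 = 87, so its missing entry is 103 − 87 = 16.
Row 2: 9 + 33 + 19 + 4 + 5 + 31 = 101, so its missing entry is 103 − 101 = 2.

k = 2, x = 16, n = -13, c = 32, m = 1, d = 18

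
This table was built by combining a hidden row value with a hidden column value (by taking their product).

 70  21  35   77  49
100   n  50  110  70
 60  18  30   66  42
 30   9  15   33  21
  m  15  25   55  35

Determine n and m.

Each row is a constant multiple of every other row — this is a multiplication table with the headers hidden.
Row 2 is 70/49 = 10/7 times row 1, so its entry in column 2 is 21 × 10/7 = 30.
Row 5 is 35/49 = 5/7 times row 1, so its entry in column 1 is 70 × 5/7 = 50.

n = 30, m = 50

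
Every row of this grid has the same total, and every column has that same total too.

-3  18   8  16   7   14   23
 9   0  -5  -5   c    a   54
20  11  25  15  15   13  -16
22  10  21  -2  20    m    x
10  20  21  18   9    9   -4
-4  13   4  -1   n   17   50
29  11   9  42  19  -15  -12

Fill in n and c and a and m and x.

Rows 1 and 3 both sum to 83, so that's the common total.
Row 6: -4 + 13 + 4 − 1 + 17 + 50 = 79, so its missing entry is 83 − 79 = 4.
Column 5: 7 + 15 + 20 + 9 + 4 + 19 = 74, so its missing entry is 83 − 74 = 9.
Row 2: 9 + 0 − 5 − 5 + 9 + 54 = 62, so its missing entry is 83 − 62 = 21.
Column 7: 23 + 54 − 16 − 4 + 50 − 12 = 95, so its missing entry is 83 − 95 = -12.
Row 4: 22 + 10 + 21 − 2 + 20 − 12 = 59, so its missing entry is 83 − 59 = 24.

n = 4, c = 9, a = 21, m = 24, x = -12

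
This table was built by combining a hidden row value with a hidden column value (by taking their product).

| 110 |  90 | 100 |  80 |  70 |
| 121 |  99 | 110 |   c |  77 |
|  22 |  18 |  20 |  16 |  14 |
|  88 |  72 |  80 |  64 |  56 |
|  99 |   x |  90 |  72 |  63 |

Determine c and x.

Each row is a constant multiple of every other row — this is a multiplication table with the headers hidden.
Row 2 is 110/100 = 11/10 times row 1, so its entry in column 4 is 80 × 11/10 = 88.
Row 5 is 90/100 = 9/10 times row 1, so its entry in column 2 is 90 × 9/10 = 81.

c = 88, x = 81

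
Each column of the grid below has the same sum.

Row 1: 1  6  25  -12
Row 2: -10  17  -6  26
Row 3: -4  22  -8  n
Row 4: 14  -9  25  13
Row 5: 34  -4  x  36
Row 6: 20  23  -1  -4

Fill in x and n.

x = 20, n = -4

Column 1 sums to 55 and so does column 2; that's the common total.
In column 3 the known cells total 35, leaving 55 − 35 = 20.
In column 4 the known cells total 59, leaving 55 − 59 = -4.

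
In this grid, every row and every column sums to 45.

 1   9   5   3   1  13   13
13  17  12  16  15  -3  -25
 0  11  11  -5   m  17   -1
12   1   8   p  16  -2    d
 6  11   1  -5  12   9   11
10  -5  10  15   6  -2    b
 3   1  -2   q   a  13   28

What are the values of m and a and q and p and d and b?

m = 12, a = -17, q = 19, p = 2, d = 8, b = 11

Row 3: 0 + 11 + 11 − 5 + 17 − 1 = 33, so its missing entry is 45 − 33 = 12.
Column 5: 1 + 15 + 12 + 16 + 12 + 6 = 62, so its missing entry is 45 − 62 = -17.
Row 6: 10 − 5 + 10 + 15 + 6 − 2 = 34, so its missing entry is 45 − 34 = 11.
Column 7: 13 − 25 − 1 + 11 + 11 + 28 = 37, so its missing entry is 45 − 37 = 8.
Row 4: 12 + 1 + 8 + 16 − 2 + 8 = 43, so its missing entry is 45 − 43 = 2.
Row 7: 3 + 1 − 2 − 17 + 13 + 28 = 26, so its missing entry is 45 − 26 = 19.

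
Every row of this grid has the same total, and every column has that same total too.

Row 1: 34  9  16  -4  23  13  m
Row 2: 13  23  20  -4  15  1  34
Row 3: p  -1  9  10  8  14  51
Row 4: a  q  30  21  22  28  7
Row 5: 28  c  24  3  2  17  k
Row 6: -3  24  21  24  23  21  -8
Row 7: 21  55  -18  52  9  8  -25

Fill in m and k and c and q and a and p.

Rows 2 and 6 both sum to 102, so that's the common total.
Row 3 has -1 + 9 + 10 + 8 + 14 + 51 = 91; the blank must be 102 − 91 = 11.
Column 1 has 34 + 13 + 11 + 28 − 3 + 21 = 104; the blank must be 102 − 104 = -2.
Row 4 has -2 + 30 + 21 + 22 + 28 + 7 = 106; the blank must be 102 − 106 = -4.
Row 1 has 34 + 9 + 16 − 4 + 23 + 13 = 91; the blank must be 102 − 91 = 11.
Column 7 has 11 + 34 + 51 + 7 − 8 − 25 = 70; the blank must be 102 − 70 = 32.
Row 5 has 28 + 24 + 3 + 2 + 17 + 32 = 106; the blank must be 102 − 106 = -4.

m = 11, k = 32, c = -4, q = -4, a = -2, p = 11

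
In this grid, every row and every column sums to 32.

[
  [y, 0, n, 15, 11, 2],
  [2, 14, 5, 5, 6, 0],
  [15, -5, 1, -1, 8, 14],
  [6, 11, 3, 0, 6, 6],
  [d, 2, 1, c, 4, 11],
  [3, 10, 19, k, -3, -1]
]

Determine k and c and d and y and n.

Column 3 has 5 + 1 + 3 + 1 + 19 = 29; the blank must be 32 − 29 = 3.
Row 1 has 0 + 3 + 15 + 11 + 2 = 31; the blank must be 32 − 31 = 1.
Column 1 has 1 + 2 + 15 + 6 + 3 = 27; the blank must be 32 − 27 = 5.
Row 5 has 5 + 2 + 1 + 4 + 11 = 23; the blank must be 32 − 23 = 9.
Row 6 has 3 + 10 + 19 − 3 − 1 = 28; the blank must be 32 − 28 = 4.

k = 4, c = 9, d = 5, y = 1, n = 3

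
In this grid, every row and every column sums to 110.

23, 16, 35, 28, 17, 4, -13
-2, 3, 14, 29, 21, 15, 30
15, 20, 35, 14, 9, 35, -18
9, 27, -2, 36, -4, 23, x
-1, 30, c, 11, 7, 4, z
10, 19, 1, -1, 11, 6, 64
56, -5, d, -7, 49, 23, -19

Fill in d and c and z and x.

Row 7: 56 − 5 − 7 + 49 + 23 − 19 = 97, so its missing entry is 110 − 97 = 13.
Column 3: 35 + 14 + 35 − 2 + 1 + 13 = 96, so its missing entry is 110 − 96 = 14.
Row 5: -1 + 30 + 14 + 11 + 7 + 4 = 65, so its missing entry is 110 − 65 = 45.
Row 4: 9 + 27 − 2 + 36 − 4 + 23 = 89, so its missing entry is 110 − 89 = 21.

d = 13, c = 14, z = 45, x = 21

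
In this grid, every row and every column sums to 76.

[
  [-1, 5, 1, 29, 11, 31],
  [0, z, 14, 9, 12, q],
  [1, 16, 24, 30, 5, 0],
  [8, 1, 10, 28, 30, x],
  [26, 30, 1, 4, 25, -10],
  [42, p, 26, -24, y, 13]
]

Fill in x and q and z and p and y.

x = -1, q = 43, z = -2, p = 26, y = -7

The known cells in column 5 total 83, leaving 76 − 83 = -7 for the blank.
The known cells in row 6 total 50, leaving 76 − 50 = 26 for the blank.
The known cells in column 2 total 78, leaving 76 − 78 = -2 for the blank.
The known cells in row 2 total 33, leaving 76 − 33 = 43 for the blank.
The known cells in row 4 total 77, leaving 76 − 77 = -1 for the blank.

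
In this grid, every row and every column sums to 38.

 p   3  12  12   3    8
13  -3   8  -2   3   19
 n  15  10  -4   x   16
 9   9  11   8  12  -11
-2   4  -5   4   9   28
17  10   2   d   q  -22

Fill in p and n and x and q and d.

p = 0, n = 1, x = 0, q = 11, d = 20

The known cells in row 1 total 38, leaving 38 − 38 = 0 for the blank.
The known cells in column 1 total 37, leaving 38 − 37 = 1 for the blank.
The known cells in row 3 total 38, leaving 38 − 38 = 0 for the blank.
The known cells in column 5 total 27, leaving 38 − 27 = 11 for the blank.
The known cells in row 6 total 18, leaving 38 − 18 = 20 for the blank.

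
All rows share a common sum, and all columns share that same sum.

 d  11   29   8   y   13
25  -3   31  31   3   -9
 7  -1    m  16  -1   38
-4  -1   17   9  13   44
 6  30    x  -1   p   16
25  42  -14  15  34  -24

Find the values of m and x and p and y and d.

Rows 2 and 4 both sum to 78, so that's the common total.
The known cells in column 1 total 59, leaving 78 − 59 = 19 for the blank.
The known cells in row 1 total 80, leaving 78 − 80 = -2 for the blank.
The known cells in column 5 total 47, leaving 78 − 47 = 31 for the blank.
The known cells in row 5 total 82, leaving 78 − 82 = -4 for the blank.
The known cells in row 3 total 59, leaving 78 − 59 = 19 for the blank.

m = 19, x = -4, p = 31, y = -2, d = 19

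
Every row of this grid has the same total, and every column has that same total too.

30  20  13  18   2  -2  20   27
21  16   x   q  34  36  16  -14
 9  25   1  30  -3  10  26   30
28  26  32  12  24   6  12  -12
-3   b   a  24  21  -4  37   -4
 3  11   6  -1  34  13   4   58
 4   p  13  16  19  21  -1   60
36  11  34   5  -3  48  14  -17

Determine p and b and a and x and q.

Rows 1 and 3 both sum to 128, so that's the common total.
Column 4 has 18 + 30 + 12 + 24 − 1 + 16 + 5 = 104; the blank must be 128 − 104 = 24.
Row 2 has 21 + 16 + 24 + 34 + 36 + 16 − 14 = 133; the blank must be 128 − 133 = -5.
Row 7 has 4 + 13 + 16 + 19 + 21 − 1 + 60 = 132; the blank must be 128 − 132 = -4.
Column 3 has 13 − 5 + 1 + 32 + 6 + 13 + 34 = 94; the blank must be 128 − 94 = 34.
Row 5 has -3 + 34 + 24 + 21 − 4 + 37 − 4 = 105; the blank must be 128 − 105 = 23.

p = -4, b = 23, a = 34, x = -5, q = 24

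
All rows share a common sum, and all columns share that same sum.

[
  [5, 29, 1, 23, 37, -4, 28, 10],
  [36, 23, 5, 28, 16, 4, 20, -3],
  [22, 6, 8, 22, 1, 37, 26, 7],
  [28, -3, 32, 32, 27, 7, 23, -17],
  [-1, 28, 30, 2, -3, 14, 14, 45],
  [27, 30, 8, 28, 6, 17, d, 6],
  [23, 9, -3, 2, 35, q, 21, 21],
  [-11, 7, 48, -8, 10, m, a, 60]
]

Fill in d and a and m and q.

Rows 1 and 2 both sum to 129, so that's the common total.
Row 6 has 27 + 30 + 8 + 28 + 6 + 17 + 6 = 122; the blank must be 129 − 122 = 7.
Column 7 has 28 + 20 + 26 + 23 + 14 + 7 + 21 = 139; the blank must be 129 − 139 = -10.
Row 8 has -11 + 7 + 48 − 8 + 10 − 10 + 60 = 96; the blank must be 129 − 96 = 33.
Row 7 has 23 + 9 − 3 + 2 + 35 + 21 + 21 = 108; the blank must be 129 − 108 = 21.

d = 7, a = -10, m = 33, q = 21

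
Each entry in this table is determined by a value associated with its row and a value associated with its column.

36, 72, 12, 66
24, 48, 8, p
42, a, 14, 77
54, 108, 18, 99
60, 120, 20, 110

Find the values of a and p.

Each row is a constant multiple of every other row — this is a multiplication table with the headers hidden.
Row 3 is 42/36 = 7/6 times row 1, so its entry in column 2 is 72 × 7/6 = 84.
Row 2 is 24/36 = 2/3 times row 1, so its entry in column 4 is 66 × 2/3 = 44.

a = 84, p = 44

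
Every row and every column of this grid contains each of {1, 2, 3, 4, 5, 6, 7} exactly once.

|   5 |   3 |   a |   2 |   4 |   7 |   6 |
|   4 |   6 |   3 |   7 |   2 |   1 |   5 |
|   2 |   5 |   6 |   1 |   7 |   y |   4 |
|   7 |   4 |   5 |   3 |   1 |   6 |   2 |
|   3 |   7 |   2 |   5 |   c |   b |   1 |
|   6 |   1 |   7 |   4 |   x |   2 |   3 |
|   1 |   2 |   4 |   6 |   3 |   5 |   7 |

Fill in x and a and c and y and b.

Cell (6,5): row 6 already has {1, 2, 3, 4, 6, 7} → 5.
Cell (5,5): column 5 already has {1, 2, 3, 4, 5, 7} → 6.
For row 5, column 6: row 5 already has {1, 2, 3, 5, 6, 7}; that leaves 4.
At (row 1, col 3): row 1 already has {2, 3, 4, 5, 6, 7}, so the value is 1.
For row 3, column 6: row 3 already has {1, 2, 4, 5, 6, 7}; that leaves 3.

x = 5, a = 1, c = 6, y = 3, b = 4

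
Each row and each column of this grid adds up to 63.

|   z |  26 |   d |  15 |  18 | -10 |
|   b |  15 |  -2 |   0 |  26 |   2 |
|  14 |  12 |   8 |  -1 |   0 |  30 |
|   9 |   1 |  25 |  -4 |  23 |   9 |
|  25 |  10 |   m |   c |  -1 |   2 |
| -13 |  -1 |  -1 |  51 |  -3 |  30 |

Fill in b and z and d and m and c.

Column 4 has 15 + 0 − 1 − 4 + 51 = 61; the blank must be 63 − 61 = 2.
Row 5 has 25 + 10 + 2 − 1 + 2 = 38; the blank must be 63 − 38 = 25.
Column 3 has -2 + 8 + 25 + 25 − 1 = 55; the blank must be 63 − 55 = 8.
Row 1 has 26 + 8 + 15 + 18 − 10 = 57; the blank must be 63 − 57 = 6.
Row 2 has 15 − 2 + 0 + 26 + 2 = 41; the blank must be 63 − 41 = 22.

b = 22, z = 6, d = 8, m = 25, c = 2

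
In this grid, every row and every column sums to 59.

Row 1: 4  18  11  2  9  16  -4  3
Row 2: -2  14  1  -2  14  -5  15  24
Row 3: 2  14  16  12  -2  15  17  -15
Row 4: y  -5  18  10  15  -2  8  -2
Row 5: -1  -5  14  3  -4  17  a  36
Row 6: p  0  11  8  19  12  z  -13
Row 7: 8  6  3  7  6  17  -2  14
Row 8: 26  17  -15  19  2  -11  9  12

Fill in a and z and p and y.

a = -1, z = 17, p = 5, y = 17

Row 5: -1 − 5 + 14 + 3 − 4 + 17 + 36 = 60, so its missing entry is 59 − 60 = -1.
Column 7: -4 + 15 + 17 + 8 − 1 − 2 + 9 = 42, so its missing entry is 59 − 42 = 17.
Row 6: 0 + 11 + 8 + 19 + 12 + 17 − 13 = 54, so its missing entry is 59 − 54 = 5.
Row 4: -5 + 18 + 10 + 15 − 2 + 8 − 2 = 42, so its missing entry is 59 − 42 = 17.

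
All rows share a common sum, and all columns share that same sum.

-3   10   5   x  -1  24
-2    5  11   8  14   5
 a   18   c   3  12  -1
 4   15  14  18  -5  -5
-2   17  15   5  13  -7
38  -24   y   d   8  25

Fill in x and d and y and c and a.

x = 6, d = 1, y = -7, c = 3, a = 6

Rows 2 and 4 both sum to 41, so that's the common total.
Row 1: -3 + 10 + 5 − 1 + 24 = 35, so its missing entry is 41 − 35 = 6.
Column 1: -3 − 2 + 4 − 2 + 38 = 35, so its missing entry is 41 − 35 = 6.
Row 3: 6 + 18 + 3 + 12 − 1 = 38, so its missing entry is 41 − 38 = 3.
Column 4: 6 + 8 + 3 + 18 + 5 = 40, so its missing entry is 41 − 40 = 1.
Row 6: 38 − 24 + 1 + 8 + 25 = 48, so its missing entry is 41 − 48 = -7.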